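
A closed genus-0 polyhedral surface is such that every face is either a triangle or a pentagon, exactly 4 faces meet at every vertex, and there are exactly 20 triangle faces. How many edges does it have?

60

Let x be the number of pentagons; then F = 20 + x.
Edge–face incidences: 2E = 3·20 + 5·x = 60 + 5x.
Every vertex has degree 4, so 4V = 2E.
Euler: V − E + F = 2 ⇒ (2E)/4 − E + (20 + x) = 2.
Multiply by 8: 2·(2E) − 4·(2E) + 8·(20 + x) = 16, i.e. 160 + 8x − 2·(60 + 5x) = 16.
Collecting terms: −2x + 40 = 16, so −2x = −24, so x = 12.
Then 2E = 60 + 5·12 = 120, so E = 60, V = 2E/4 = 30, F = 20 + 12 = 32.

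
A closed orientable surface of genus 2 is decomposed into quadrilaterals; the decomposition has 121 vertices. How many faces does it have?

123

χ = 2 − 2·2 = -2, and every face is a square so 4F = 2E.
V − E + F = -2 with E = 4F/2 gives 121 − (4/2 − 1)·F = -2, so F = 123 and E = 246.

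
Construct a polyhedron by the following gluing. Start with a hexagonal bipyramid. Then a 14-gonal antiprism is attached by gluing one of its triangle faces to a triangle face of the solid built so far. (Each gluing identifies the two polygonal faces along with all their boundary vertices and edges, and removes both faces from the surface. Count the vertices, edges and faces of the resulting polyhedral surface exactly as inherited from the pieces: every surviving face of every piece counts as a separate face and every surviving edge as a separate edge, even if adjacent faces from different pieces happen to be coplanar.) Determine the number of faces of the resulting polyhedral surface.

A hexagonal bipyramid: V=8, E=18, F=12.
Attach a 14-gonal antiprism (V=28, E=56, F=30) along a 3-gon: merge 3 vertices and 3 edges, delete both glued faces → V=33, E=71, F=40.
Check: V − E + F = 33 − 71 + 40 = 2.

40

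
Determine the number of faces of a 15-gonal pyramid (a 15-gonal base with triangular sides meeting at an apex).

16

A pyramid on an n-gon base has one n-gon and n triangles: V = 15 + 1 = 16, E = 2·15 = 30, F = 15 + 1 = 16.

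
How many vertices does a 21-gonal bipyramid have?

23

A bipyramid over an n-gon has 2n triangular faces and n + 2 vertices: V = 21 + 2 = 23, E = 3·21 = 63, F = 2·21 = 42.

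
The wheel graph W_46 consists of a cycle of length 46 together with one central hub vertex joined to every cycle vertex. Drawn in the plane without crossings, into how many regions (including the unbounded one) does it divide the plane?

47

W_46 has V = 46 + 1 = 47 vertices and E = 2·46 = 92 edges.
By Euler's formula F = 2 − V + E = 2 − 47 + 92 = 47.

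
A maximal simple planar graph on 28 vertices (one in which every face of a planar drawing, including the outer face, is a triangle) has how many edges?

In a plane triangulation 3F = 2E and V − E + F = 2, so E = 3V − 6 = 3·28 − 6 = 78.

78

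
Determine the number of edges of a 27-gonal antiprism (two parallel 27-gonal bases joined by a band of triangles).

108

An antiprism on an n-gon has two n-gon caps and 2n triangles: V = 2·27 = 54, E = 4·27 = 108, F = 2·27 + 2 = 56.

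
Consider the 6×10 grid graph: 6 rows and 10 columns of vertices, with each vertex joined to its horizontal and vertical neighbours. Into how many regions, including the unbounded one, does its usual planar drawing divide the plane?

46

The grid has V = 6·10 = 60 vertices and E = 6·9 + 10·5 = 104 edges.
F = 2 − V + E = 2 − 60 + 104 = 46.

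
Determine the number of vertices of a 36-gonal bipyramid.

A bipyramid over an n-gon has 2n triangular faces and n + 2 vertices: V = 36 + 2 = 38, E = 3·36 = 108, F = 2·36 = 72.
Check: V − E + F = 38 − 108 + 72 = 2.

38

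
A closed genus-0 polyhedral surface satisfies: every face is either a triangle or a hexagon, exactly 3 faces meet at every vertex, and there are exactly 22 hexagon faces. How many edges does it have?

Let x be the number of triangles; then F = 22 + x.
Edge–face incidences: 2E = 6·22 + 3·x = 132 + 3x.
Every vertex has degree 3, so 3V = 2E.
Euler: V − E + F = 2 ⇒ (2E)/3 − E + (22 + x) = 2.
Multiply by 6: 2·(2E) − 3·(2E) + 6·(22 + x) = 12, i.e. 132 + 6x − (132 + 3x) = 12.
Collecting terms: 3x = 12, so x = 4.
Then 2E = 132 + 3·4 = 144, so E = 72, V = 2E/3 = 48, F = 22 + 4 = 26.

72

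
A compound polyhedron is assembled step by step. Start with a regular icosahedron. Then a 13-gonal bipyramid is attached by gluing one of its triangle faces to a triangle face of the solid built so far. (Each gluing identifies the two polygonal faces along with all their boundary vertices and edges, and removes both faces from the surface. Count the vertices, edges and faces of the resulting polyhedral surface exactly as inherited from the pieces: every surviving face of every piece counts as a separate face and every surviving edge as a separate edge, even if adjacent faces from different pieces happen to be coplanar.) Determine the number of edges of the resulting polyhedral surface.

66

A regular icosahedron: V=12, E=30, F=20.
Attach a 13-gonal bipyramid (V=15, E=39, F=26) along a 3-gon: merge 3 vertices and 3 edges, delete both glued faces → V=24, E=66, F=44.
Check: V − E + F = 24 − 66 + 44 = 2.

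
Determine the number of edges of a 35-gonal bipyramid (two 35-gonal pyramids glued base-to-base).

105

A bipyramid over an n-gon has 2n triangular faces and n + 2 vertices: V = 35 + 2 = 37, E = 3·35 = 105, F = 2·35 = 70.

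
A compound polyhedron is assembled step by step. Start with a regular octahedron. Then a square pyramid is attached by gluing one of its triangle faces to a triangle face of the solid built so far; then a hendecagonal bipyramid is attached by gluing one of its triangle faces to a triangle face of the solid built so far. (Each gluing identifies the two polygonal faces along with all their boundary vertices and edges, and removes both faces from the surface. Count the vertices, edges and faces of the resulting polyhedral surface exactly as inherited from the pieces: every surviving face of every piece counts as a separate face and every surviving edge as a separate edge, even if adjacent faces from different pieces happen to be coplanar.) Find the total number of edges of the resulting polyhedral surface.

A regular octahedron: V=6, E=12, F=8.
Attach a square pyramid (V=5, E=8, F=5) along a 3-gon: merge 3 vertices and 3 edges, delete both glued faces → V=8, E=17, F=11.
Attach a hendecagonal bipyramid (V=13, E=33, F=22) along a 3-gon: merge 3 vertices and 3 edges, delete both glued faces → V=18, E=47, F=31.
Check: V − E + F = 18 − 47 + 31 = 2.

47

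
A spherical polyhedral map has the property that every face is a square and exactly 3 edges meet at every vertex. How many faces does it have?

Each face has 4 edges and each edge borders two faces, so 2E = 4F.
Each vertex has degree 3, so 3V = 2E and hence V = 4F/3.
Euler: V − E + F = 2 ⇒ (4F/3) − (4F/2) + F = 2.
Multiply by 6: (8 − 12 + 6)F = 12, i.e. 2F = 12.
So F = 6, E = 4·6/2 = 12, V = 4·6/3 = 8.

6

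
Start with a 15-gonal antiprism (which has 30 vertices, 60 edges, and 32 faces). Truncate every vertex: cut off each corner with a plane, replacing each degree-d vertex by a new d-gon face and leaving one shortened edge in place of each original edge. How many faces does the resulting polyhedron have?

Truncation replaces each original edge-end by a new vertex, so V′ = 2E = 120.
Each original edge survives, and each old vertex of degree d contributes d new edges; summing degrees gives Σd = 2E, so E′ = E + 2E = 3E = 180.
Each original face survives and each original vertex becomes one new face: F′ = F + V = 62.

62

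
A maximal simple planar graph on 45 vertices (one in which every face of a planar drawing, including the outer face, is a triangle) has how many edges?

129

In a plane triangulation 3F = 2E and V − E + F = 2, so E = 3V − 6 = 3·45 − 6 = 129.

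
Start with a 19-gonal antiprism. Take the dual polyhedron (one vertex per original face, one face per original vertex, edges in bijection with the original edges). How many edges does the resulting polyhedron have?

The base solid has V = 38, E = 76, F = 40.
The dual swaps V and F and preserves E: V′ = F = 40, E′ = E = 76, F′ = V = 38.

76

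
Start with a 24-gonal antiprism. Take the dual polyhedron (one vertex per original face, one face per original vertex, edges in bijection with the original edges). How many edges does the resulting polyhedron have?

The base solid has V = 48, E = 96, F = 50.
The dual swaps V and F and preserves E: V′ = F = 50, E′ = E = 96, F′ = V = 48.

96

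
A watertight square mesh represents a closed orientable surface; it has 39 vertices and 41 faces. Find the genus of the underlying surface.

Every face is a square, so 2E = 4·41 = 164, giving E = 82.
χ = V − E + F = 39 − 82 + 41 = -2.
For a closed orientable surface χ = 2 − 2g, so g = (2 − (-2))/2 = 2.

2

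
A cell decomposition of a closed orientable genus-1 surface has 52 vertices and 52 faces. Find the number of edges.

104

For a closed orientable surface of genus 1, χ = 2 − 2·1 = 0.
E = V + F − (0) = 52 + 52 − (0) = 104.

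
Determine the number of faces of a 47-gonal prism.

49

A prism on an n-gon has two n-gon bases and n rectangular sides: V = 2·47 = 94, E = 3·47 = 141, F = 47 + 2 = 49.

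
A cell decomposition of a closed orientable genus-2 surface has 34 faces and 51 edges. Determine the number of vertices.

For a closed orientable surface of genus 2, χ = 2 − 2·2 = -2.
V = -2 + E − F = -2 + 51 − 34 = 15.

15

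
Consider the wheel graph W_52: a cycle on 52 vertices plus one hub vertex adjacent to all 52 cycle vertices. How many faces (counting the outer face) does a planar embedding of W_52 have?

W_52 has V = 52 + 1 = 53 vertices and E = 2·52 = 104 edges.
By Euler's formula F = 2 − V + E = 2 − 53 + 104 = 53.

53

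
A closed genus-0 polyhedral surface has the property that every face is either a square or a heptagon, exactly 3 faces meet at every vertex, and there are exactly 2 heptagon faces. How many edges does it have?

Let x be the number of squares; then F = 2 + x.
Edge–face incidences: 2E = 7·2 + 4·x = 14 + 4x.
Every vertex has degree 3, so 3V = 2E.
Euler: V − E + F = 2 ⇒ (2E)/3 − E + (2 + x) = 2.
Multiply by 6: 2·(2E) − 3·(2E) + 6·(2 + x) = 12, i.e. 12 + 6x − (14 + 4x) = 12.
Collecting terms: 2x − 2 = 12, so 2x = 14, so x = 7.
Then 2E = 14 + 4·7 = 42, so E = 21, V = 2E/3 = 14, F = 2 + 7 = 9.

21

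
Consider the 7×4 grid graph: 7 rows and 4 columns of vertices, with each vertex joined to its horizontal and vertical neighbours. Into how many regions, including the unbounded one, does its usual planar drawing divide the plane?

19

The grid has V = 7·4 = 28 vertices and E = 7·3 + 4·6 = 45 edges.
F = 2 − V + E = 2 − 28 + 45 = 19.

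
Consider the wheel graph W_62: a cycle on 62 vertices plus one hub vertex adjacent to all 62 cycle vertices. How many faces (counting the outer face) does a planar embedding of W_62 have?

W_62 has V = 62 + 1 = 63 vertices and E = 2·62 = 124 edges.
By Euler's formula F = 2 − V + E = 2 − 63 + 124 = 63.

63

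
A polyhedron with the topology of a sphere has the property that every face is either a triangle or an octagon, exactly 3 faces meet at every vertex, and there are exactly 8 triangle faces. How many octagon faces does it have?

Let x be the number of octagons; then F = 8 + x.
Edge–face incidences: 2E = 3·8 + 8·x = 24 + 8x.
Every vertex has degree 3, so 3V = 2E.
Euler: V − E + F = 2 ⇒ (2E)/3 − E + (8 + x) = 2.
Multiply by 6: 2·(2E) − 3·(2E) + 6·(8 + x) = 12, i.e. 48 + 6x − (24 + 8x) = 12.
Collecting terms: −2x + 24 = 12, so −2x = −12, so x = 6.
Then 2E = 24 + 8·6 = 72, so E = 36, V = 2E/3 = 24, F = 8 + 6 = 14.

6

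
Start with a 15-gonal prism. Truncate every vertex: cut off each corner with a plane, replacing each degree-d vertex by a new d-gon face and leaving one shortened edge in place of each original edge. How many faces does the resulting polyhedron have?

47

The base solid has V = 30, E = 45, F = 17.
Truncation replaces each original edge-end by a new vertex, so V′ = 2E = 90.
Each original edge survives, and each old vertex of degree d contributes d new edges; summing degrees gives Σd = 2E, so E′ = E + 2E = 3E = 135.
Each original face survives and each original vertex becomes one new face: F′ = F + V = 47.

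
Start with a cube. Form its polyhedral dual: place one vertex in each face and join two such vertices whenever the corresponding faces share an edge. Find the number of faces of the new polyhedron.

The base solid has V = 8, E = 12, F = 6.
The dual swaps V and F and preserves E: V′ = F = 6, E′ = E = 12, F′ = V = 8.

8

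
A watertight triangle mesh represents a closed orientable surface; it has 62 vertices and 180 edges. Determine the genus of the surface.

0

Every face is a triangle and each edge borders two faces, so 3F = 2·180, giving F = 120.
χ = V − E + F = 62 − 180 + 120 = 2.
For a closed orientable surface χ = 2 − 2g, so g = (2 − (2))/2 = 0.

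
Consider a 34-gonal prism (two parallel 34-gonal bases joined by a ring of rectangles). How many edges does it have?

102

A prism on an n-gon has two n-gon bases and n rectangular sides: V = 2·34 = 68, E = 3·34 = 102, F = 34 + 2 = 36.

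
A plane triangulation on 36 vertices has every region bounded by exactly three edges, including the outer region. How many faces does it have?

68

In a plane triangulation 3F = 2E and V − E + F = 2, so F = 2V − 4 = 2·36 − 4 = 68.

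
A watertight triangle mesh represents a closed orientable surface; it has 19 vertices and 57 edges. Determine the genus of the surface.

1

Every face is a triangle and each edge borders two faces, so 3F = 2·57, giving F = 38.
χ = V − E + F = 19 − 57 + 38 = 0.
For a closed orientable surface χ = 2 − 2g, so g = (2 − (0))/2 = 1.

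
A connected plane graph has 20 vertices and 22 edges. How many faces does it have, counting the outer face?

Euler's formula for a connected plane graph: V − E + F = 2, so F = 2 − 20 + 22 = 4.

4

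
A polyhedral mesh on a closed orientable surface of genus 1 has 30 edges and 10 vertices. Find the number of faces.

20

For a closed orientable surface of genus 1, χ = 2 − 2·1 = 0.
F = 0 − V + E = 0 − 10 + 30 = 20.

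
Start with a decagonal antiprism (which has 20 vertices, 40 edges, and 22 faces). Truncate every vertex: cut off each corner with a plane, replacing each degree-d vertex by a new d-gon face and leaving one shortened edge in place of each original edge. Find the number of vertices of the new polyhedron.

80

Truncation replaces each original edge-end by a new vertex, so V′ = 2E = 80.
Each original edge survives, and each old vertex of degree d contributes d new edges; summing degrees gives Σd = 2E, so E′ = E + 2E = 3E = 120.
Each original face survives and each original vertex becomes one new face: F′ = F + V = 42.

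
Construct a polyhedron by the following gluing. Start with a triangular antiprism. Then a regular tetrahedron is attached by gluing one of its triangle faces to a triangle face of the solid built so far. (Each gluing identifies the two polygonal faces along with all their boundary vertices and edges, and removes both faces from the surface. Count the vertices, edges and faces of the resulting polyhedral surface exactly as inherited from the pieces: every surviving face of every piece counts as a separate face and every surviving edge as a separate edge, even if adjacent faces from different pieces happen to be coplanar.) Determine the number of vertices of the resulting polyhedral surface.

7

A triangular antiprism: V=6, E=12, F=8.
Attach a regular tetrahedron (V=4, E=6, F=4) along a 3-gon: merge 3 vertices and 3 edges, delete both glued faces → V=7, E=15, F=10.
Check: V − E + F = 7 − 15 + 10 = 2.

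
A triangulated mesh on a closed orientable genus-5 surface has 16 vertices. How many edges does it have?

χ = 2 − 2·5 = -8, and every face is a triangle so 3F = 2E.
V − E + F = -8 with E = 3F/2 gives 16 − (3/2 − 1)·F = -8, so F = 48 and E = 72.

72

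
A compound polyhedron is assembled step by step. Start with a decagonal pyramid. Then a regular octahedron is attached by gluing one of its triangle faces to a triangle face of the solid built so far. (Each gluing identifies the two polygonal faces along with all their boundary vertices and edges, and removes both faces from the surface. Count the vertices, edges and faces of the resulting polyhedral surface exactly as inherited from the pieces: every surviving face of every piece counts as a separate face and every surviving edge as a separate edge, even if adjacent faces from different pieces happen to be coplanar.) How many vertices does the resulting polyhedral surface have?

14

A decagonal pyramid: V=11, E=20, F=11.
Attach a regular octahedron (V=6, E=12, F=8) along a 3-gon: merge 3 vertices and 3 edges, delete both glued faces → V=14, E=29, F=17.
Check: V − E + F = 14 − 29 + 17 = 2.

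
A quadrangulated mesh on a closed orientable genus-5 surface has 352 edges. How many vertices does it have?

χ = 2 − 2·5 = -8, and every face is a square so 4F = 2E.
F = 2E/4 = 176. Then V = -8 + E − F = -8 + 352 − 176 = 168.

168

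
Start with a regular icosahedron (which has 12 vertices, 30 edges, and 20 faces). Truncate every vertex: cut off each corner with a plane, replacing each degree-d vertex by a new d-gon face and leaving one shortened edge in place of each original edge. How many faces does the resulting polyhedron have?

32

Truncation replaces each original edge-end by a new vertex, so V′ = 2E = 60.
Each original edge survives, and each old vertex of degree d contributes d new edges; summing degrees gives Σd = 2E, so E′ = E + 2E = 3E = 90.
Each original face survives and each original vertex becomes one new face: F′ = F + V = 32.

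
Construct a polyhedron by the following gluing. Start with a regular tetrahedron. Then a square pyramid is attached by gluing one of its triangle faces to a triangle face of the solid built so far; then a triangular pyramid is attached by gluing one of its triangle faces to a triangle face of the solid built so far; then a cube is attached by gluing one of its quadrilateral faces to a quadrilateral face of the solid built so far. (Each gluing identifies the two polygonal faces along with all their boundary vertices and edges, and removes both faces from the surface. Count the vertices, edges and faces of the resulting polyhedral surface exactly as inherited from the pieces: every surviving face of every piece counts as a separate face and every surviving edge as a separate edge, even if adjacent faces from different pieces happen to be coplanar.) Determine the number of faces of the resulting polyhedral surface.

A regular tetrahedron: V=4, E=6, F=4.
Attach a square pyramid (V=5, E=8, F=5) along a 3-gon: merge 3 vertices and 3 edges, delete both glued faces → V=6, E=11, F=7.
Attach a triangular pyramid (V=4, E=6, F=4) along a 3-gon: merge 3 vertices and 3 edges, delete both glued faces → V=7, E=14, F=9.
Attach a cube (V=8, E=12, F=6) along a 4-gon: merge 4 vertices and 4 edges, delete both glued faces → V=11, E=22, F=13.
Check: V − E + F = 11 − 22 + 13 = 2.

13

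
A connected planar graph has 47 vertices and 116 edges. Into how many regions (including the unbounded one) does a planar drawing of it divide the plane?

71

Euler's formula for a connected plane graph: V − E + F = 2, so F = 2 − 47 + 116 = 71.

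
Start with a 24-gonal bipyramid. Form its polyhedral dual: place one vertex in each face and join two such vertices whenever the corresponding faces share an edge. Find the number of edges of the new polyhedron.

72

The base solid has V = 26, E = 72, F = 48.
The dual swaps V and F and preserves E: V′ = F = 48, E′ = E = 72, F′ = V = 26.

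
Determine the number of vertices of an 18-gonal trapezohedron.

The n-trapezohedron (dual of the n-antiprism) has V = 2·18 + 2 = 38, E = 4·18 = 72, F = 2·18 = 36.

38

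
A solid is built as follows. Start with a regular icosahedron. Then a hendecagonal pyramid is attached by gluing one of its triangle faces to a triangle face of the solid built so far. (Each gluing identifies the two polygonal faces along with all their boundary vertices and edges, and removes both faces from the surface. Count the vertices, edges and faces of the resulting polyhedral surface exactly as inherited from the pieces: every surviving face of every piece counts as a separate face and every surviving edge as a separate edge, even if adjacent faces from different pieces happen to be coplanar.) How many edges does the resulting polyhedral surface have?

A regular icosahedron: V=12, E=30, F=20.
Attach a hendecagonal pyramid (V=12, E=22, F=12) along a 3-gon: merge 3 vertices and 3 edges, delete both glued faces → V=21, E=49, F=30.
Check: V − E + F = 21 − 49 + 30 = 2.

49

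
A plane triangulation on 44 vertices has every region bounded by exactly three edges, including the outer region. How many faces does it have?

In a plane triangulation 3F = 2E and V − E + F = 2, so F = 2V − 4 = 2·44 − 4 = 84.

84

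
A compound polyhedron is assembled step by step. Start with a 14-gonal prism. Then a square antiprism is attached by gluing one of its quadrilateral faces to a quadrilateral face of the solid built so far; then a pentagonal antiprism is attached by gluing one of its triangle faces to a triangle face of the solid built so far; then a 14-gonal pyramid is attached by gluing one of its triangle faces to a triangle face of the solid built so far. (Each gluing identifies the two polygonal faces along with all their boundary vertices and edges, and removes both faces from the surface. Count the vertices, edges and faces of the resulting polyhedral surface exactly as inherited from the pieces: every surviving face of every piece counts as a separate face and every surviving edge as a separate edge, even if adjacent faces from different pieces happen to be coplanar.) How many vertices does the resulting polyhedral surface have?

51

A 14-gonal prism: V=28, E=42, F=16.
Attach a square antiprism (V=8, E=16, F=10) along a 4-gon: merge 4 vertices and 4 edges, delete both glued faces → V=32, E=54, F=24.
Attach a pentagonal antiprism (V=10, E=20, F=12) along a 3-gon: merge 3 vertices and 3 edges, delete both glued faces → V=39, E=71, F=34.
Attach a 14-gonal pyramid (V=15, E=28, F=15) along a 3-gon: merge 3 vertices and 3 edges, delete both glued faces → V=51, E=96, F=47.
Check: V − E + F = 51 − 96 + 47 = 2.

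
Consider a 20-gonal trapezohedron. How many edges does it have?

The n-trapezohedron (dual of the n-antiprism) has V = 2·20 + 2 = 42, E = 4·20 = 80, F = 2·20 = 40.

80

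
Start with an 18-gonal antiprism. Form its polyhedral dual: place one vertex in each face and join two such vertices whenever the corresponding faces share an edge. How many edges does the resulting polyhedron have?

72

The base solid has V = 36, E = 72, F = 38.
The dual swaps V and F and preserves E: V′ = F = 38, E′ = E = 72, F′ = V = 36.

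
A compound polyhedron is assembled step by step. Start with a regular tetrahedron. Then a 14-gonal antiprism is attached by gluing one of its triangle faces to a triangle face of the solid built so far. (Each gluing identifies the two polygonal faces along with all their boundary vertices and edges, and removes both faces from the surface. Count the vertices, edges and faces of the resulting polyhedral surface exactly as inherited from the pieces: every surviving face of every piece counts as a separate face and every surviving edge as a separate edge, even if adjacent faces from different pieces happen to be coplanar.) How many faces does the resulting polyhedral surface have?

A regular tetrahedron: V=4, E=6, F=4.
Attach a 14-gonal antiprism (V=28, E=56, F=30) along a 3-gon: merge 3 vertices and 3 edges, delete both glued faces → V=29, E=59, F=32.
Check: V − E + F = 29 − 59 + 32 = 2.

32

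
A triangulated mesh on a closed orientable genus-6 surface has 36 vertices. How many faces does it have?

92

χ = 2 − 2·6 = -10, and every face is a triangle so 3F = 2E.
V − E + F = -10 with E = 3F/2 gives 36 − (3/2 − 1)·F = -10, so F = 92 and E = 138.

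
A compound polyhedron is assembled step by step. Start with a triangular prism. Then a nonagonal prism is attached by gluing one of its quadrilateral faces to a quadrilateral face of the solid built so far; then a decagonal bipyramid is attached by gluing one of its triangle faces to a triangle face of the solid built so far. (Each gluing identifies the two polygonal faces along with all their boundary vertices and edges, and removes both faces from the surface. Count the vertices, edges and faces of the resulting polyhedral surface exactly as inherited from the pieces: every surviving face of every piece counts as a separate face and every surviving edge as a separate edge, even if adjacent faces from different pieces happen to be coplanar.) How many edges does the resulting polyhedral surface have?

A triangular prism: V=6, E=9, F=5.
Attach a nonagonal prism (V=18, E=27, F=11) along a 4-gon: merge 4 vertices and 4 edges, delete both glued faces → V=20, E=32, F=14.
Attach a decagonal bipyramid (V=12, E=30, F=20) along a 3-gon: merge 3 vertices and 3 edges, delete both glued faces → V=29, E=59, F=32.
Check: V − E + F = 29 − 59 + 32 = 2.

59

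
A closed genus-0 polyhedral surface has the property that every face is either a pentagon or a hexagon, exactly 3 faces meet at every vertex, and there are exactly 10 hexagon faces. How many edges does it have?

Let x be the number of pentagons; then F = 10 + x.
Edge–face incidences: 2E = 6·10 + 5·x = 60 + 5x.
Every vertex has degree 3, so 3V = 2E.
Euler: V − E + F = 2 ⇒ (2E)/3 − E + (10 + x) = 2.
Multiply by 6: 2·(2E) − 3·(2E) + 6·(10 + x) = 12, i.e. 60 + 6x − (60 + 5x) = 12.
Collecting terms: x = 12.
Then 2E = 60 + 5·12 = 120, so E = 60, V = 2E/3 = 40, F = 10 + 12 = 22.

60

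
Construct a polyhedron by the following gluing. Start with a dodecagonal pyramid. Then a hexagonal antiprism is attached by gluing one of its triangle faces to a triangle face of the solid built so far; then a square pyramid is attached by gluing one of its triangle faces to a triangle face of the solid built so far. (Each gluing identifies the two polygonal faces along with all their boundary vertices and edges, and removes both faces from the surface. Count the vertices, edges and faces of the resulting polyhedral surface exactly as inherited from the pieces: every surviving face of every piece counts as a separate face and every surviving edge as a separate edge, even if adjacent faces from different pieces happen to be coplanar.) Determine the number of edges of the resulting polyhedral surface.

A dodecagonal pyramid: V=13, E=24, F=13.
Attach a hexagonal antiprism (V=12, E=24, F=14) along a 3-gon: merge 3 vertices and 3 edges, delete both glued faces → V=22, E=45, F=25.
Attach a square pyramid (V=5, E=8, F=5) along a 3-gon: merge 3 vertices and 3 edges, delete both glued faces → V=24, E=50, F=28.
Check: V − E + F = 24 − 50 + 28 = 2.

50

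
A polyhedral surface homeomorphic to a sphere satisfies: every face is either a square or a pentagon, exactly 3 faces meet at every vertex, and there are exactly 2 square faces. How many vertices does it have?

Let x be the number of pentagons; then F = 2 + x.
Edge–face incidences: 2E = 4·2 + 5·x = 8 + 5x.
Every vertex has degree 3, so 3V = 2E.
Euler: V − E + F = 2 ⇒ (2E)/3 − E + (2 + x) = 2.
Multiply by 6: 2·(2E) − 3·(2E) + 6·(2 + x) = 12, i.e. 12 + 6x − (8 + 5x) = 12.
Collecting terms: x + 4 = 12, so x = 8.
Then 2E = 8 + 5·8 = 48, so E = 24, V = 2E/3 = 16, F = 2 + 8 = 10.

16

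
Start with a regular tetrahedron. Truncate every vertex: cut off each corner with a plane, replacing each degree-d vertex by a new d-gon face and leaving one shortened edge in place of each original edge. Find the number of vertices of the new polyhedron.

The base solid has V = 4, E = 6, F = 4.
Truncation replaces each original edge-end by a new vertex, so V′ = 2E = 12.
Each original edge survives, and each old vertex of degree d contributes d new edges; summing degrees gives Σd = 2E, so E′ = E + 2E = 3E = 18.
Each original face survives and each original vertex becomes one new face: F′ = F + V = 8.

12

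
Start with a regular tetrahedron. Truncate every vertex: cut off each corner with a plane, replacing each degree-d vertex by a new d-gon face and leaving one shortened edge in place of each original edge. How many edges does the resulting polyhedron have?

The base solid has V = 4, E = 6, F = 4.
Truncation replaces each original edge-end by a new vertex, so V′ = 2E = 12.
Each original edge survives, and each old vertex of degree d contributes d new edges; summing degrees gives Σd = 2E, so E′ = E + 2E = 3E = 18.
Each original face survives and each original vertex becomes one new face: F′ = F + V = 8.

18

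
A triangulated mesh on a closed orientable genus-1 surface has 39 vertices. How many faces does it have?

χ = 2 − 2·1 = 0, and every face is a triangle so 3F = 2E.
V − E + F = 0 with E = 3F/2 gives 39 − (3/2 − 1)·F = 0, so F = 78 and E = 117.

78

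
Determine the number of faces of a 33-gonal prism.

A prism on an n-gon has two n-gon bases and n rectangular sides: V = 2·33 = 66, E = 3·33 = 99, F = 33 + 2 = 35.

35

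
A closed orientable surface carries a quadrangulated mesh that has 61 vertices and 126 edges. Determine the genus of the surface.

2

Every face is a square and each edge borders two faces, so 4F = 2·126, giving F = 63.
χ = V − E + F = 61 − 126 + 63 = -2.
For a closed orientable surface χ = 2 − 2g, so g = (2 − (-2))/2 = 2.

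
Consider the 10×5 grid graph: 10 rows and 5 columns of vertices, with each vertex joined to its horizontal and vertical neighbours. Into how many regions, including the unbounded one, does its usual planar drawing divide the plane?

The grid has V = 10·5 = 50 vertices and E = 10·4 + 5·9 = 85 edges.
F = 2 − V + E = 2 − 50 + 85 = 37.

37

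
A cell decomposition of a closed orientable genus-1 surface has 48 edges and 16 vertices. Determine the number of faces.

For a closed orientable surface of genus 1, χ = 2 − 2·1 = 0.
F = 0 − V + E = 0 − 16 + 48 = 32.

32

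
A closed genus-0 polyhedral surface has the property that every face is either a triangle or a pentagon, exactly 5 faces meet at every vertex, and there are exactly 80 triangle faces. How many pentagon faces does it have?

12

Let x be the number of pentagons; then F = 80 + x.
Edge–face incidences: 2E = 3·80 + 5·x = 240 + 5x.
Every vertex has degree 5, so 5V = 2E.
Euler: V − E + F = 2 ⇒ (2E)/5 − E + (80 + x) = 2.
Multiply by 10: 2·(2E) − 5·(2E) + 10·(80 + x) = 20, i.e. 800 + 10x − 3·(240 + 5x) = 20.
Collecting terms: −5x + 80 = 20, so −5x = −60, so x = 12.
Then 2E = 240 + 5·12 = 300, so E = 150, V = 2E/5 = 60, F = 80 + 12 = 92.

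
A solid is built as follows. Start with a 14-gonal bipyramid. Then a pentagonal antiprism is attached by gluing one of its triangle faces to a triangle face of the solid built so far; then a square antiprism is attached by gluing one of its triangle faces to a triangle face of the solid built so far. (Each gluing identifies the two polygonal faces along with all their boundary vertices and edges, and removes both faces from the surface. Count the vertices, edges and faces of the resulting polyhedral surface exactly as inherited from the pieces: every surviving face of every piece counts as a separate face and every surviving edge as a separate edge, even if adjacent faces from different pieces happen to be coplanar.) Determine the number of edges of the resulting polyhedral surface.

72

A 14-gonal bipyramid: V=16, E=42, F=28.
Attach a pentagonal antiprism (V=10, E=20, F=12) along a 3-gon: merge 3 vertices and 3 edges, delete both glued faces → V=23, E=59, F=38.
Attach a square antiprism (V=8, E=16, F=10) along a 3-gon: merge 3 vertices and 3 edges, delete both glued faces → V=28, E=72, F=46.
Check: V − E + F = 28 − 72 + 46 = 2.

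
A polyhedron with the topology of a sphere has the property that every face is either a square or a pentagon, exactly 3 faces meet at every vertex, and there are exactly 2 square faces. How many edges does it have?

Let x be the number of pentagons; then F = 2 + x.
Edge–face incidences: 2E = 4·2 + 5·x = 8 + 5x.
Every vertex has degree 3, so 3V = 2E.
Euler: V − E + F = 2 ⇒ (2E)/3 − E + (2 + x) = 2.
Multiply by 6: 2·(2E) − 3·(2E) + 6·(2 + x) = 12, i.e. 12 + 6x − (8 + 5x) = 12.
Collecting terms: x + 4 = 12, so x = 8.
Then 2E = 8 + 5·8 = 48, so E = 24, V = 2E/3 = 16, F = 2 + 8 = 10.

24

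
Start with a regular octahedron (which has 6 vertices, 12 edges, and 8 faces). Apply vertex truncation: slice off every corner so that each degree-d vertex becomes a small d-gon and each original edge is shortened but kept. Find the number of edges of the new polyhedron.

36

Truncation replaces each original edge-end by a new vertex, so V′ = 2E = 24.
Each original edge survives, and each old vertex of degree d contributes d new edges; summing degrees gives Σd = 2E, so E′ = E + 2E = 3E = 36.
Each original face survives and each original vertex becomes one new face: F′ = F + V = 14.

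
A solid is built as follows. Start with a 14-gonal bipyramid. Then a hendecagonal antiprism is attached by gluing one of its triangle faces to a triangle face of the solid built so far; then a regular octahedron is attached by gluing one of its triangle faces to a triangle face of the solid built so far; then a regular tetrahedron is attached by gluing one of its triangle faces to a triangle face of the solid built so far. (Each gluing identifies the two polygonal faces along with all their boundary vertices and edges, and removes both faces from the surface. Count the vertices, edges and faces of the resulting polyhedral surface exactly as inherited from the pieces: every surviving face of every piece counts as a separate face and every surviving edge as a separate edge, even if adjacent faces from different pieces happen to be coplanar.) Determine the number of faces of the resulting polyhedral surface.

58

A 14-gonal bipyramid: V=16, E=42, F=28.
Attach a hendecagonal antiprism (V=22, E=44, F=24) along a 3-gon: merge 3 vertices and 3 edges, delete both glued faces → V=35, E=83, F=50.
Attach a regular octahedron (V=6, E=12, F=8) along a 3-gon: merge 3 vertices and 3 edges, delete both glued faces → V=38, E=92, F=56.
Attach a regular tetrahedron (V=4, E=6, F=4) along a 3-gon: merge 3 vertices and 3 edges, delete both glued faces → V=39, E=95, F=58.
Check: V − E + F = 39 − 95 + 58 = 2.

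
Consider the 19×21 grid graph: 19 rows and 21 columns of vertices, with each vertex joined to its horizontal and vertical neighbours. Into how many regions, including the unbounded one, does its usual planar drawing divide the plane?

The grid has V = 19·21 = 399 vertices and E = 19·20 + 21·18 = 758 edges.
F = 2 − V + E = 2 − 399 + 758 = 361.

361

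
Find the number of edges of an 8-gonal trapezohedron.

32

The n-trapezohedron (dual of the n-antiprism) has V = 2·8 + 2 = 18, E = 4·8 = 32, F = 2·8 = 16.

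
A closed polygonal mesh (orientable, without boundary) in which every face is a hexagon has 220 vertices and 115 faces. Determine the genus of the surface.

6

Every face is a hexagon, so 2E = 6·115 = 690, giving E = 345.
χ = V − E + F = 220 − 345 + 115 = -10.
For a closed orientable surface χ = 2 − 2g, so g = (2 − (-10))/2 = 6.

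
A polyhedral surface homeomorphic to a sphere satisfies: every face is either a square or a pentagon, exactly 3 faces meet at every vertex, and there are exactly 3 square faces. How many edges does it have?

Let x be the number of pentagons; then F = 3 + x.
Edge–face incidences: 2E = 4·3 + 5·x = 12 + 5x.
Every vertex has degree 3, so 3V = 2E.
Euler: V − E + F = 2 ⇒ (2E)/3 − E + (3 + x) = 2.
Multiply by 6: 2·(2E) − 3·(2E) + 6·(3 + x) = 12, i.e. 18 + 6x − (12 + 5x) = 12.
Collecting terms: x + 6 = 12, so x = 6.
Then 2E = 12 + 5·6 = 42, so E = 21, V = 2E/3 = 14, F = 3 + 6 = 9.

21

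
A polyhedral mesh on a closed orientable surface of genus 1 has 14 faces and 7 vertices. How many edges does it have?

21

For a closed orientable surface of genus 1, χ = 2 − 2·1 = 0.
E = V + F − (0) = 7 + 14 − (0) = 21.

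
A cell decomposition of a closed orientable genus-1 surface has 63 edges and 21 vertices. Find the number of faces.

42

For a closed orientable surface of genus 1, χ = 2 − 2·1 = 0.
F = 0 − V + E = 0 − 21 + 63 = 42.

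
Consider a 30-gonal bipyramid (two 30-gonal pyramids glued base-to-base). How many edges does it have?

90

A bipyramid over an n-gon has 2n triangular faces and n + 2 vertices: V = 30 + 2 = 32, E = 3·30 = 90, F = 2·30 = 60.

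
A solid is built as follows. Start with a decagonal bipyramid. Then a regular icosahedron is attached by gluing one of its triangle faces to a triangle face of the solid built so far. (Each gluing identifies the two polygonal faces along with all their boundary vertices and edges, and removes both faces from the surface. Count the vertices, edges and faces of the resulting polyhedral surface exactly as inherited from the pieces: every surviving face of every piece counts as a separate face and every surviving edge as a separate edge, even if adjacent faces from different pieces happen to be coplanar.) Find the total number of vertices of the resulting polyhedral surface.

A decagonal bipyramid: V=12, E=30, F=20.
Attach a regular icosahedron (V=12, E=30, F=20) along a 3-gon: merge 3 vertices and 3 edges, delete both glued faces → V=21, E=57, F=38.
Check: V − E + F = 21 − 57 + 38 = 2.

21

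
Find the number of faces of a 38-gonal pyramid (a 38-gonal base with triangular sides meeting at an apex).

A pyramid on an n-gon base has one n-gon and n triangles: V = 38 + 1 = 39, E = 2·38 = 76, F = 38 + 1 = 39.

39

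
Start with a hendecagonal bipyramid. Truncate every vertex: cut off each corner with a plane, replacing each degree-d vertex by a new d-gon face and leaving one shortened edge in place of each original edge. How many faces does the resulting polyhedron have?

35

The base solid has V = 13, E = 33, F = 22.
Truncation replaces each original edge-end by a new vertex, so V′ = 2E = 66.
Each original edge survives, and each old vertex of degree d contributes d new edges; summing degrees gives Σd = 2E, so E′ = E + 2E = 3E = 99.
Each original face survives and each original vertex becomes one new face: F′ = F + V = 35.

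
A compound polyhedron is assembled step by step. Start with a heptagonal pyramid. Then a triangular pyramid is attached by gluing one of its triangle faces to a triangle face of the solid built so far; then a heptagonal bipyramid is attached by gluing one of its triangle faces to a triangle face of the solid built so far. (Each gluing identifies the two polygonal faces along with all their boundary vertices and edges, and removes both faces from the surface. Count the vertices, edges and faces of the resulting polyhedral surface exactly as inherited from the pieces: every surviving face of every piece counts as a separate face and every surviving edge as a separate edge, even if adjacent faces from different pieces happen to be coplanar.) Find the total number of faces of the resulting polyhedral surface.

A heptagonal pyramid: V=8, E=14, F=8.
Attach a triangular pyramid (V=4, E=6, F=4) along a 3-gon: merge 3 vertices and 3 edges, delete both glued faces → V=9, E=17, F=10.
Attach a heptagonal bipyramid (V=9, E=21, F=14) along a 3-gon: merge 3 vertices and 3 edges, delete both glued faces → V=15, E=35, F=22.
Check: V − E + F = 15 − 35 + 22 = 2.

22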